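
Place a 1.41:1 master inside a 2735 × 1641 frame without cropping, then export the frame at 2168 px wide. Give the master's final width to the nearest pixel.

In the 2735×1641 frame the master fills the height: width = 1641 × 1.410 ≈ 2313.81 px.
The frame scales by 2168/2735 = 0.7927; 2313.81 × 0.7927 ≈ 1834.13 px.

1834 px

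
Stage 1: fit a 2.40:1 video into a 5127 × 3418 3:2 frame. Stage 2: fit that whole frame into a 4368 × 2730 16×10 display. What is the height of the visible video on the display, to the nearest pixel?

1706 px

2.40:1 in 5127×3418: fills the width, so the video is 5127.00 × 2136.25.
Second fit — the 3:2 canvas into 4368×2730 spans the height: 4095.00 × 2730.00 (×0.7987 from 5127×3418).
Applying the same ×0.7987: 2136.25 → 1706.25.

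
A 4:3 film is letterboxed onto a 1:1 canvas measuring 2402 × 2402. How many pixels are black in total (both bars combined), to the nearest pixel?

4:3 (1.333) > 1:1 (1.000), so the film fills the width.
Content height = 2402 × 3/4 ≈ 1801.5000 px.
2402 − 1801.5000 = 600.5000 px of bars.
That's 600.5000 × 2402 ≈ 1442401 black pixels.

1442401 pixels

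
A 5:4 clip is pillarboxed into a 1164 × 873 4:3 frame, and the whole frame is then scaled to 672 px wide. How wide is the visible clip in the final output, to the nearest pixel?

At 1164×873 the clip is height-limited, so width = 873 × 5/4 ≈ 1091.25 px.
Scaling 1164 → 672 is ×0.5773, so the width becomes 1091.25 × 0.5773 ≈ 630.00 px.

630 px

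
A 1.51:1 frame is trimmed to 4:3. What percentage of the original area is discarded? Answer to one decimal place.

11.7%

The height stays; only width is cut (since 4:3 is narrower than 1.51:1).
Fraction kept = (1.333)/(1.510) ≈ 88.30%, so 11.70% is lost.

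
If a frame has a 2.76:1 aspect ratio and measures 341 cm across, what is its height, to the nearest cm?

341 / 2.760 = 123.55.

124 cm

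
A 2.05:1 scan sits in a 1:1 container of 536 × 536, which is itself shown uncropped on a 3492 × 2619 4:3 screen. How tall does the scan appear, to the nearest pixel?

1278 px

2.05:1 in 536×536: fills the width, so the scan is 536.00 × 261.46.
The 1:1 canvas is height-limited in 3492×2619, giving 2619.00 × 2619.00; scale factor 4.8862.
So the scan's height is 261.46 × 4.8862 ≈ 1277.56.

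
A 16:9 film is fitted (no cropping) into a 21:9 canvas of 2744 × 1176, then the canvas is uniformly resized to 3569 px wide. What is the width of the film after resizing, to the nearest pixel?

Fitted into 2744×1176, the film spans the height; its width is 1176 × 16/9 ≈ 2090.67 px.
Resizing to 3569 px wide multiplies everything by 1.3007: 2090.67 → 2719.24 px.

2719 px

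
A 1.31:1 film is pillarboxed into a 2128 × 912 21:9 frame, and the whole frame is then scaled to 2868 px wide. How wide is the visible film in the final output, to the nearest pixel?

At 2128×912 the film is height-limited, so width = 912 × 1.310 ≈ 1194.72 px.
Scaling 2128 → 2868 is ×1.3477, so the width becomes 1194.72 × 1.3477 ≈ 1610.18 px.

1610 px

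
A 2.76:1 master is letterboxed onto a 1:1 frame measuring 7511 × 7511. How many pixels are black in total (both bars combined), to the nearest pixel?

Since 2.760 > 1.000, the master is width-limited.
That makes the image 2721.3768 px tall (7511 / 2.760).
7511 − 2721.3768 = 4789.6232 px of bars.
That's 4789.6232 × 7511 ≈ 35974860 black pixels.

35974860 pixels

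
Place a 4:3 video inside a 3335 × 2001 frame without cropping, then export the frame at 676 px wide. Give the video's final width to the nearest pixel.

541 px

At 3335×2001 the video is height-limited, so width = 2001 × 4/3 ≈ 2668.00 px.
The frame scales by 676/3335 = 0.2027; 2668.00 × 0.2027 ≈ 540.80 px.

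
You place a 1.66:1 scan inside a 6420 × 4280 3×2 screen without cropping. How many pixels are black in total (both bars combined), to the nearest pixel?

1.66:1 is wider than 3×2, so it spans the full width.
That makes the image 3867.4699 px tall (6420 / 1.660).
Leftover height: 4280 − 3867.4699 = 412.5301 px.
Bar area = 412.5301 × 6420 ≈ 2648443 px.

2648443 pixels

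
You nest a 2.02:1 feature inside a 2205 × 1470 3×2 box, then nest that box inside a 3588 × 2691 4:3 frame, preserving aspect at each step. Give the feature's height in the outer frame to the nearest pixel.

1776 px

2.02:1 in 2205×1470: fills the width, so the feature is 2205.00 × 1091.58.
Second fit — the 3×2 canvas into 3588×2691 spans the width: 3588.00 × 2392.00 (×1.6272 from 2205×1470).
So the feature's height is 1091.58 × 1.6272 ≈ 1776.24.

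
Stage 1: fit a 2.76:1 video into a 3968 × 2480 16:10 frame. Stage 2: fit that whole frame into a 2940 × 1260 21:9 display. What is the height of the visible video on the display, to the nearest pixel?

2.76:1 in 3968×2480: fills the width, so the video is 3968.00 × 1437.68.
16:10 in 2940×1260: fills the height, so the intermediate becomes 2016.00 × 1260.00 — a scale of ×0.5081.
The video scales with it: height 1437.68 × 0.5081 ≈ 730.43.

730 px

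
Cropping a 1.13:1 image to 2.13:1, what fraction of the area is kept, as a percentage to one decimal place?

53.1%

Going from 1.13:1 to 2.13:1 means cutting height while keeping width.
Fraction kept = (1.130)/(2.130) ≈ 53.05%.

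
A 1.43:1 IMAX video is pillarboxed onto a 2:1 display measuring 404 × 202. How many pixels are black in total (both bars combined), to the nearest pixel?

1.43:1 IMAX (1.430) < 2:1 (2.000), so the video fills the height.
That makes the image 288.8600 px wide (202 × 1.430).
404 − 288.8600 = 115.1400 px of bars.
Across the 202-px span: 115.1400 × 202 ≈ 23258 px.

23258 pixels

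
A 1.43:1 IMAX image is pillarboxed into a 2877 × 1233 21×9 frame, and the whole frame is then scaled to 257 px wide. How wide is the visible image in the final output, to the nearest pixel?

158 px

Fitted into 2877×1233, the image spans the height; its width is 1233 × 1.430 ≈ 1763.19 px.
Resizing to 257 px wide multiplies everything by 0.0893: 1763.19 → 157.50 px.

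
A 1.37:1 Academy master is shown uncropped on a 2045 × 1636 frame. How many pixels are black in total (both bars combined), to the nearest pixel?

293047 pixels

1.37:1 Academy is wider than 5:4, so it spans the full width.
That makes the image 1492.7007 px tall (2045 / 1.370).
Leftover height: 1636 − 1492.7007 = 143.2993 px.
That's 143.2993 × 2045 ≈ 293047 black pixels.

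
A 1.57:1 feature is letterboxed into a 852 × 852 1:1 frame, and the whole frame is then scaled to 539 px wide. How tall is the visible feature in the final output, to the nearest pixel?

In the 852×852 frame the feature fills the width: height = 852 / 1.570 ≈ 542.68 px.
Scaling 852 → 539 is ×0.6326, so the height becomes 542.68 × 0.6326 ≈ 343.31 px.

343 px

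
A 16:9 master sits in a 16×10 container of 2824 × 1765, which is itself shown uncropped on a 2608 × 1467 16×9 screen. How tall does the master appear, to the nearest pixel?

Inside the 2824×1765 canvas the master is width-limited at 2824.00 × 1588.50.
Second fit — the 16×10 canvas into 2608×1467 spans the height: 2347.20 × 1467.00 (×0.8312 from 2824×1765).
Applying the same ×0.8312: 1588.50 → 1320.30.

1320 px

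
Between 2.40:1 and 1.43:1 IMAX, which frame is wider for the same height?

2.40:1

2.4 and 1.43; 2.4 > 1.43.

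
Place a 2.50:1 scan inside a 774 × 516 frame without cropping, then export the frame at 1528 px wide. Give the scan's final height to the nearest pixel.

Fitted into 774×516, the scan spans the width; its height is 774 / 2.500 ≈ 309.60 px.
The frame scales by 1528/774 = 1.9742; 309.60 × 1.9742 ≈ 611.20 px.

611 px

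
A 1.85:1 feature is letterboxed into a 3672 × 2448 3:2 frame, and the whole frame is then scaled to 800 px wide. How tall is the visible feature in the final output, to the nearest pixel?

Fitted into 3672×2448, the feature spans the width; its height is 3672 / 1.850 ≈ 1984.86 px.
Resizing to 800 px wide multiplies everything by 0.2179: 1984.86 → 432.43 px.

432 px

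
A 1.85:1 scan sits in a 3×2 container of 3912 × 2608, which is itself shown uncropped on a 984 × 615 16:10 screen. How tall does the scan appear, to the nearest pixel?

499 px

1.85:1 in 3912×2608: fills the width, so the scan is 3912.00 × 2114.59.
3×2 in 984×615: fills the height, so the intermediate becomes 922.50 × 615.00 — a scale of ×0.2358.
So the scan's height is 2114.59 × 0.2358 ≈ 498.65.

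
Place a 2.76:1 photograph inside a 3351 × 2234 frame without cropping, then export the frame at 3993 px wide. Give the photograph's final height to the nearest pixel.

1447 px

At 3351×2234 the photograph is width-limited, so height = 3351 / 2.760 ≈ 1214.13 px.
The frame scales by 3993/3351 = 1.1916; 1214.13 × 1.1916 ≈ 1446.74 px.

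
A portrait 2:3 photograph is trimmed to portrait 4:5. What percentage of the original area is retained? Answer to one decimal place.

portrait 4:5 is wider than portrait 2:3, so the crop keeps the full width and trims the height.
Area ratio = (0.667)/(0.800) = 83.33% retained.

83.3%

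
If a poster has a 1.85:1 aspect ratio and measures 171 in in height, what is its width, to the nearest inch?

316 in

At 1.85:1, 171 × 1.850 ≈ 316.35.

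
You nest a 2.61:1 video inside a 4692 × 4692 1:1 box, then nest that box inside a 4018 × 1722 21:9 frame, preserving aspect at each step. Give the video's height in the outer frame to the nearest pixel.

660 px

2.61:1 in 4692×4692: fills the width, so the video is 4692.00 × 1797.70.
Second fit — the 1:1 canvas into 4018×1722 spans the height: 1722.00 × 1722.00 (×0.3670 from 4692×4692).
Applying the same ×0.3670: 1797.70 → 659.77.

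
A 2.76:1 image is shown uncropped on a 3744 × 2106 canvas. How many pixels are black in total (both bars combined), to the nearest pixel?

2.76:1 (2.760) > 16×9 (1.778), so the image fills the width.
The image is 3744 / 2.760 ≈ 1356.5217 px tall.
2106 − 1356.5217 = 749.4783 px of bars.
That's 749.4783 × 3744 ≈ 2806047 black pixels.

2806047 pixels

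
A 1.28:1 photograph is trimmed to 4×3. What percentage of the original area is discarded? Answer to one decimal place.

4×3 is wider than 1.28:1, so the crop keeps the full width and trims the height.
(1.280)/(1.333) ≈ 0.960 of the area survives, leaving 4.00% discarded.

4.0%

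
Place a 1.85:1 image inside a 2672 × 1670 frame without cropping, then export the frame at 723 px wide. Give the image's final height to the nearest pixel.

391 px

At 2672×1670 the image is width-limited, so height = 2672 / 1.850 ≈ 1444.32 px.
The frame scales by 723/2672 = 0.2706; 1444.32 × 0.2706 ≈ 390.81 px.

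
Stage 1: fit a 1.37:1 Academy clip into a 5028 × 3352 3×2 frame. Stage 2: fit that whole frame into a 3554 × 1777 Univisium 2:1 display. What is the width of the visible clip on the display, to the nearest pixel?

1.37:1 Academy in 5028×3352: fills the height, so the clip is 4592.24 × 3352.00.
Second fit — the 3×2 canvas into 3554×1777 spans the height: 2665.50 × 1777.00 (×0.5301 from 5028×3352).
Applying the same ×0.5301: 4592.24 → 2434.49.

2434 px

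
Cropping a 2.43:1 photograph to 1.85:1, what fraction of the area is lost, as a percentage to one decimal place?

23.9%

Going from 2.43:1 to 1.85:1 means cutting width while keeping height.
Area ratio = (1.850)/(2.430) = 76.13%; the remaining 23.87% is cropped out.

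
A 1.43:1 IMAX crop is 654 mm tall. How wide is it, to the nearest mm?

At 1.43:1 IMAX, 654 × 1.430 ≈ 935.22.

935 mm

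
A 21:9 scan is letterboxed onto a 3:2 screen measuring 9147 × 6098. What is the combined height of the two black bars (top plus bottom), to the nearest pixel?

21:9 (2.333) > 3:2 (1.500), so the scan fills the width.
Content height = 9147 × 9/21 ≈ 3920.14 px.
6098 − 3920.14 = 2177.86 px of bars.

2178 px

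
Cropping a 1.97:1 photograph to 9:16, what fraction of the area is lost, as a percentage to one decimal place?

71.4%

The height stays; only width is cut (since 9:16 is narrower than 1.97:1).
Fraction kept = (0.562)/(1.970) ≈ 28.55%, so 71.45% is lost.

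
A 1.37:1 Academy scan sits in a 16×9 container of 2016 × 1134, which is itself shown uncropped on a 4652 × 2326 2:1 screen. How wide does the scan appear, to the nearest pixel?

3187 px

First fit — 1.37:1 Academy into 2016×1134 spans the height: 1553.58 × 1134.00.
16×9 in 4652×2326: fills the height, so the intermediate becomes 4135.11 × 2326.00 — a scale of ×2.0511.
Applying the same ×2.0511: 1553.58 → 3186.62.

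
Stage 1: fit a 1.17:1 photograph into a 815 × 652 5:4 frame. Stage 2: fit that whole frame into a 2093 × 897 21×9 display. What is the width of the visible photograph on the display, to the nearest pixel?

1.17:1 in 815×652: fills the height, so the photograph is 762.84 × 652.00.
5:4 in 2093×897: fills the height, so the intermediate becomes 1121.25 × 897.00 — a scale of ×1.3758.
So the photograph's width is 762.84 × 1.3758 ≈ 1049.49.

1049 px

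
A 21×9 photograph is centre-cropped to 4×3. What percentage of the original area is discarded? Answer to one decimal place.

The height stays; only width is cut (since 4×3 is narrower than 21×9).
(1.333)/(2.333) ≈ 0.571 of the area survives, leaving 42.86% discarded.

42.9%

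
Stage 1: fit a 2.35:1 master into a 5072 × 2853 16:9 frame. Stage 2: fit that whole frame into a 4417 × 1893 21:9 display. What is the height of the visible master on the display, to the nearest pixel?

1432 px

2.35:1 in 5072×2853: fills the width, so the master is 5072.00 × 2158.30.
16:9 in 4417×1893: fills the height, so the intermediate becomes 3365.33 × 1893.00 — a scale of ×0.6635.
Applying the same ×0.6635: 2158.30 → 1432.06.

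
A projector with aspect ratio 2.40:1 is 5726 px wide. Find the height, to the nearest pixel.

2386 px

At 2.40:1, 5726 / 2.400 ≈ 2385.83.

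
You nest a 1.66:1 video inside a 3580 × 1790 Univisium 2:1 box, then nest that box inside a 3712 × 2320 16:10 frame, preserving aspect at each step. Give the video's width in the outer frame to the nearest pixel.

Inside the 3580×1790 canvas the video is height-limited at 2971.40 × 1790.00.
Univisium 2:1 in 3712×2320: fills the width, so the intermediate becomes 3712.00 × 1856.00 — a scale of ×1.0369.
The video scales with it: width 2971.40 × 1.0369 ≈ 3080.96.

3081 px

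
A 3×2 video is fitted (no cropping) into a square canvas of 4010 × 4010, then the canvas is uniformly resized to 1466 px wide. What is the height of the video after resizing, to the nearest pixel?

At 4010×4010 the video is width-limited, so height = 4010 × 2/3 ≈ 2673.33 px.
Resizing to 1466 px wide multiplies everything by 0.3656: 2673.33 → 977.33 px.

977 px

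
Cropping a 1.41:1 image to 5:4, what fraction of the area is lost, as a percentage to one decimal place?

11.3%

Going from 1.41:1 to 5:4 means cutting width while keeping height.
Area ratio = (1.250)/(1.410) = 88.65%; the remaining 11.35% is cropped out.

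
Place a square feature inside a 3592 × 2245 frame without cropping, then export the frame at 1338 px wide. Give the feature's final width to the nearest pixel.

Fitted into 3592×2245, the feature spans the height; its width is 2245 × 1/1 ≈ 2245.00 px.
Scaling 3592 → 1338 is ×0.3725, so the width becomes 2245.00 × 0.3725 ≈ 836.25 px.

836 px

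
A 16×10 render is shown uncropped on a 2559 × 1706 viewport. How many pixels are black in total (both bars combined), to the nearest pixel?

16×10 (1.600) > 3×2 (1.500), so the render fills the width.
Content height = 2559 × 10/16 ≈ 1599.3750 px.
Leftover height: 1706 − 1599.3750 = 106.6250 px.
That's 106.6250 × 2559 ≈ 272853 black pixels.

272853 pixels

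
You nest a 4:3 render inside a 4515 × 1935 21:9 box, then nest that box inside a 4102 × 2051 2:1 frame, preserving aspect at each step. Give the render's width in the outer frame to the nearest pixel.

2344 px

4:3 in 4515×1935: fills the height, so the render is 2580.00 × 1935.00.
The 21:9 canvas is width-limited in 4102×2051, giving 4102.00 × 1758.00; scale factor 0.9085.
The render scales with it: width 2580.00 × 0.9085 ≈ 2344.00.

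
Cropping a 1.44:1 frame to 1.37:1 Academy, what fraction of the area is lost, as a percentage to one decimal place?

4.9%

The height stays; only width is cut (since 1.37:1 Academy is narrower than 1.44:1).
(1.370)/(1.440) ≈ 0.951 of the area survives, leaving 4.86% discarded.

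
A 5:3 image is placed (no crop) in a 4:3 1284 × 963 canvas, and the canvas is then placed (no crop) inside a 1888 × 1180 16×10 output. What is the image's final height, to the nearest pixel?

Inside the 1284×963 canvas the image is width-limited at 1284.00 × 770.40.
Second fit — the 4:3 canvas into 1888×1180 spans the height: 1573.33 × 1180.00 (×1.2253 from 1284×963).
Applying the same ×1.2253: 770.40 → 944.00.

944 px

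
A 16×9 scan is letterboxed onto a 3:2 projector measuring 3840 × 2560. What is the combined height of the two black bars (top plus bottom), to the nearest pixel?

400 px

Since 1.778 > 1.500, the scan is width-limited.
Content height = 3840 × 9/16 ≈ 2160.00 px.
Black = 2560 − 2160.00 = 400.00 px.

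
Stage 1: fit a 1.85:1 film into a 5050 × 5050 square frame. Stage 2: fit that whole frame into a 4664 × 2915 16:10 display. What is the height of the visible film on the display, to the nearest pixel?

1576 px

First fit — 1.85:1 into 5050×5050 spans the width: 5050.00 × 2729.73.
square in 4664×2915: fills the height, so the intermediate becomes 2915.00 × 2915.00 — a scale of ×0.5772.
So the film's height is 2729.73 × 0.5772 ≈ 1575.68.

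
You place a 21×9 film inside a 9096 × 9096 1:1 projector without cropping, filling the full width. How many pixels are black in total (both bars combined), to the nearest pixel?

47278409 pixels

That makes the image 3898.2857 px tall (9096 × 9/21).
Leftover height: 9096 − 3898.2857 = 5197.7143 px.
Bar area = 5197.7143 × 9096 ≈ 47278409 px.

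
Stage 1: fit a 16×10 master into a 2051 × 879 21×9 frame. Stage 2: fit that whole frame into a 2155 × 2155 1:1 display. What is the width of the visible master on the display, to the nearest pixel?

1478 px

16×10 in 2051×879: fills the height, so the master is 1406.40 × 879.00.
21×9 in 2155×2155: fills the width, so the intermediate becomes 2155.00 × 923.57 — a scale of ×1.0507.
Applying the same ×1.0507: 1406.40 → 1477.71.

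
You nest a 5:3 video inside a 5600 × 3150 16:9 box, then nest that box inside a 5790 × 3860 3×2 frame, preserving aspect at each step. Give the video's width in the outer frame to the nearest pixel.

5428 px

Inside the 5600×3150 canvas the video is height-limited at 5250.00 × 3150.00.
16:9 in 5790×3860: fills the width, so the intermediate becomes 5790.00 × 3256.88 — a scale of ×1.0339.
So the video's width is 5250.00 × 1.0339 ≈ 5428.12.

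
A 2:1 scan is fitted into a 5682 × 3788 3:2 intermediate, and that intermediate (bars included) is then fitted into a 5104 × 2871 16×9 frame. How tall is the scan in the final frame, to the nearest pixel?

2:1 in 5682×3788: fills the width, so the scan is 5682.00 × 2841.00.
Second fit — the 3:2 canvas into 5104×2871 spans the height: 4306.50 × 2871.00 (×0.7579 from 5682×3788).
Applying the same ×0.7579: 2841.00 → 2153.25.

2153 px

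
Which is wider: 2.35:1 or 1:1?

2.35 and 1; 2.35 > 1.

2.35:1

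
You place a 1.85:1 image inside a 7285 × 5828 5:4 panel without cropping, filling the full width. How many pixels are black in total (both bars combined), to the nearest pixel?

13769831 pixels

That makes the image 3937.8378 px tall (7285 / 1.850).
Leftover height: 5828 − 3937.8378 = 1890.1622 px.
Bar area = 1890.1622 × 7285 ≈ 13769831 px.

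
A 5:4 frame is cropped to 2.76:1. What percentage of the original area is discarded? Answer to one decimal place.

54.7%

2.76:1 is wider than 5:4, so the crop keeps the full width and trims the height.
(1.250)/(2.760) ≈ 0.453 of the area survives, leaving 54.71% discarded.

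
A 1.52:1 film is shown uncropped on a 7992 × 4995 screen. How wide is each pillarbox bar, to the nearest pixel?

200 px

1.52:1 (1.520) < 16:10 (1.600), so the film fills the height.
Content width = 4995 × 1.520 ≈ 7592.40 px.
Leftover width: 7992 − 7592.40 = 399.60 px → 199.80 each side.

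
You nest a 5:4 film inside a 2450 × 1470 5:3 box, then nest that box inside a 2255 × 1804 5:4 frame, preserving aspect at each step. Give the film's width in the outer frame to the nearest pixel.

1691 px

5:4 in 2450×1470: fills the height, so the film is 1837.50 × 1470.00.
5:3 in 2255×1804: fills the width, so the intermediate becomes 2255.00 × 1353.00 — a scale of ×0.9204.
So the film's width is 1837.50 × 0.9204 ≈ 1691.25.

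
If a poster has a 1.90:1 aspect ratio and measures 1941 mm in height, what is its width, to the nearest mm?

1941 × 1.900 = 3687.90.

3688 mm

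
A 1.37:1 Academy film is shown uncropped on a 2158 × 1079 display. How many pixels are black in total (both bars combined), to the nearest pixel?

733472 pixels

Since 1.370 < 2.000, the film is height-limited.
Content width = 1079 × 1.370 ≈ 1478.2300 px.
Leftover width: 2158 − 1478.2300 = 679.7700 px.
That's 679.7700 × 1079 ≈ 733472 black pixels.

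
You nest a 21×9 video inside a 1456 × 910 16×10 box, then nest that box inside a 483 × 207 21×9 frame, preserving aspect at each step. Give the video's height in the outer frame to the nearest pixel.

Inside the 1456×910 canvas the video is width-limited at 1456.00 × 624.00.
16×10 in 483×207: fills the height, so the intermediate becomes 331.20 × 207.00 — a scale of ×0.2275.
Applying the same ×0.2275: 624.00 → 141.94.

142 px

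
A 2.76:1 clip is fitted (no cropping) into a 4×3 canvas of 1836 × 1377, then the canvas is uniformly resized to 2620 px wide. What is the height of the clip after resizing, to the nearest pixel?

In the 1836×1377 frame the clip fills the width: height = 1836 / 2.760 ≈ 665.22 px.
Resizing to 2620 px wide multiplies everything by 1.4270: 665.22 → 949.28 px.

949 px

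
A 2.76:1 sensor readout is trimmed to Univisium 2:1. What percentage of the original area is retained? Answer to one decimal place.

72.5%

Univisium 2:1 is narrower than 2.76:1, so the crop keeps the full height and trims the width.
Area ratio = (2.000)/(2.760) = 72.46% retained.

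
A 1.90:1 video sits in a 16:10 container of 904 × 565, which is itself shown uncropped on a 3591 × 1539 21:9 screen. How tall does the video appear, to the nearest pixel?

1.90:1 in 904×565: fills the width, so the video is 904.00 × 475.79.
16:10 in 3591×1539: fills the height, so the intermediate becomes 2462.40 × 1539.00 — a scale of ×2.7239.
Applying the same ×2.7239: 475.79 → 1296.00.

1296 px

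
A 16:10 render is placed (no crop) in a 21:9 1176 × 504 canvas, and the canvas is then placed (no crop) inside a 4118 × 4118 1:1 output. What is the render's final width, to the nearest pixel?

First fit — 16:10 into 1176×504 spans the height: 806.40 × 504.00.
Second fit — the 21:9 canvas into 4118×4118 spans the width: 4118.00 × 1764.86 (×3.5017 from 1176×504).
Applying the same ×3.5017: 806.40 → 2823.77.

2824 px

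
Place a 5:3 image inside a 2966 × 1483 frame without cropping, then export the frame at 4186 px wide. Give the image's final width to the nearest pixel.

At 2966×1483 the image is height-limited, so width = 1483 × 5/3 ≈ 2471.67 px.
Scaling 2966 → 4186 is ×1.4113, so the width becomes 2471.67 × 1.4113 ≈ 3488.33 px.

3488 px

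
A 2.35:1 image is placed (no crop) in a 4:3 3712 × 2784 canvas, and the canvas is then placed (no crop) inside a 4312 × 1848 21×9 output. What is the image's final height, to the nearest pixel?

Inside the 3712×2784 canvas the image is width-limited at 3712.00 × 1579.57.
Second fit — the 4:3 canvas into 4312×1848 spans the height: 2464.00 × 1848.00 (×0.6638 from 3712×2784).
Applying the same ×0.6638: 1579.57 → 1048.51.

1049 px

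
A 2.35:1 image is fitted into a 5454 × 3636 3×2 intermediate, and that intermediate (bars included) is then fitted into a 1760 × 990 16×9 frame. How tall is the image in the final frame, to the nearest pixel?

632 px

First fit — 2.35:1 into 5454×3636 spans the width: 5454.00 × 2320.85.
Second fit — the 3×2 canvas into 1760×990 spans the height: 1485.00 × 990.00 (×0.2723 from 5454×3636).
The image scales with it: height 2320.85 × 0.2723 ≈ 631.91.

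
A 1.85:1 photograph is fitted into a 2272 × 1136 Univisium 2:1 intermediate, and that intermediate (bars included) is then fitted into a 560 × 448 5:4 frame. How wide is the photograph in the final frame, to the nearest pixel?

518 px

Inside the 2272×1136 canvas the photograph is height-limited at 2101.60 × 1136.00.
Second fit — the Univisium 2:1 canvas into 560×448 spans the width: 560.00 × 280.00 (×0.2465 from 2272×1136).
Applying the same ×0.2465: 2101.60 → 518.00.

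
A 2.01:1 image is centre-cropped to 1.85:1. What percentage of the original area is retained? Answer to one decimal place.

92.0%

Going from 2.01:1 to 1.85:1 means cutting width while keeping height.
Area ratio = (1.850)/(2.010) = 92.04% retained.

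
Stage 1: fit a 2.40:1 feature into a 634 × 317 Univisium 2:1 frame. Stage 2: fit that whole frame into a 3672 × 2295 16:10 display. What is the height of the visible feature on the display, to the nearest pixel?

2.40:1 in 634×317: fills the width, so the feature is 634.00 × 264.17.
Second fit — the Univisium 2:1 canvas into 3672×2295 spans the width: 3672.00 × 1836.00 (×5.7918 from 634×317).
So the feature's height is 264.17 × 5.7918 ≈ 1530.00.

1530 px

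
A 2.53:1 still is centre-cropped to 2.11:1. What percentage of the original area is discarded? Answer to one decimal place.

The height stays; only width is cut (since 2.11:1 is narrower than 2.53:1).
Area ratio = (2.110)/(2.530) = 83.40%; the remaining 16.60% is cropped out.

16.6%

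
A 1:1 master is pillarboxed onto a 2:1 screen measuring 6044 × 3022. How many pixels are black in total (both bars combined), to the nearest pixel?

9132484 pixels

1:1 (1.000) < 2:1 (2.000), so the master fills the height.
That makes the image 3022.0000 px wide (3022 × 1/1).
Leftover width: 6044 − 3022.0000 = 3022.0000 px.
That's 3022.0000 × 3022 ≈ 9132484 black pixels.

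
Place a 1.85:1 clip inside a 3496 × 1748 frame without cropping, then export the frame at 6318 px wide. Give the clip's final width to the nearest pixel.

At 3496×1748 the clip is height-limited, so width = 1748 × 1.850 ≈ 3233.80 px.
Scaling 3496 → 6318 is ×1.8072, so the width becomes 3233.80 × 1.8072 ≈ 5844.15 px.

5844 px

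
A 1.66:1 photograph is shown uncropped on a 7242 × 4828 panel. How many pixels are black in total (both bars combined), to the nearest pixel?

1.66:1 (1.660) > 3:2 (1.500), so the photograph fills the width.
That makes the image 4362.6506 px tall (7242 / 1.660).
Black = 4828 − 4362.6506 = 465.3494 px.
Bar area = 465.3494 × 7242 ≈ 3370060 px.

3370060 pixels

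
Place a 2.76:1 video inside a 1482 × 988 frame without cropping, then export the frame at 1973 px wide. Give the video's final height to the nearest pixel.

715 px

Fitted into 1482×988, the video spans the width; its height is 1482 / 2.760 ≈ 536.96 px.
The frame scales by 1973/1482 = 1.3313; 536.96 × 1.3313 ≈ 714.86 px.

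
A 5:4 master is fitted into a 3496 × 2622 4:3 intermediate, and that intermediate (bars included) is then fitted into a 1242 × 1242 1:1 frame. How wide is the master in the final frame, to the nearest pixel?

5:4 in 3496×2622: fills the height, so the master is 3277.50 × 2622.00.
The 4:3 canvas is width-limited in 1242×1242, giving 1242.00 × 931.50; scale factor 0.3553.
Applying the same ×0.3553: 3277.50 → 1164.38.

1164 px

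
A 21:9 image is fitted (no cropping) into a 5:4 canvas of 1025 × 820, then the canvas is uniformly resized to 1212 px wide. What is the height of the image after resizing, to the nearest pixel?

519 px

At 1025×820 the image is width-limited, so height = 1025 × 9/21 ≈ 439.29 px.
The frame scales by 1212/1025 = 1.1824; 439.29 × 1.1824 ≈ 519.43 px.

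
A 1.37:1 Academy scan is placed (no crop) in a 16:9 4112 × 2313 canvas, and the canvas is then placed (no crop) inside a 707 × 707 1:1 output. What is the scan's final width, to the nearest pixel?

1.37:1 Academy in 4112×2313: fills the height, so the scan is 3168.81 × 2313.00.
16:9 in 707×707: fills the width, so the intermediate becomes 707.00 × 397.69 — a scale of ×0.1719.
So the scan's width is 3168.81 × 0.1719 ≈ 544.83.

545 px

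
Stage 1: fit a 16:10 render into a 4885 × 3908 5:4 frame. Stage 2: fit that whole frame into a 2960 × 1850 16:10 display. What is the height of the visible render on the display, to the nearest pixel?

1445 px

Inside the 4885×3908 canvas the render is width-limited at 4885.00 × 3053.12.
Second fit — the 5:4 canvas into 2960×1850 spans the height: 2312.50 × 1850.00 (×0.4734 from 4885×3908).
So the render's height is 3053.12 × 0.4734 ≈ 1445.31.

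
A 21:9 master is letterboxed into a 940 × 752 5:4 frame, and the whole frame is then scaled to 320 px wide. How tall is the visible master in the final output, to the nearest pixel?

137 px

Fitted into 940×752, the master spans the width; its height is 940 × 9/21 ≈ 402.86 px.
Resizing to 320 px wide multiplies everything by 0.3404: 402.86 → 137.14 px.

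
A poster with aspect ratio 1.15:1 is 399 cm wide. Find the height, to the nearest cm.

347 cm

At 1.15:1, 399 / 1.150 ≈ 346.96.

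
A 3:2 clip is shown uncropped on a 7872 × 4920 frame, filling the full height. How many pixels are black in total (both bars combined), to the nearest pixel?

That makes the image 7380.0000 px wide (4920 × 3/2).
Leftover width: 7872 − 7380.0000 = 492.0000 px.
Bar area = 492.0000 × 4920 ≈ 2420640 px.

2420640 pixels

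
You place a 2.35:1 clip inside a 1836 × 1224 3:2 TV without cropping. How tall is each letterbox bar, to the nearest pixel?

221 px

2.35:1 (2.350) > 3:2 (1.500), so the clip fills the width.
That makes the image 781.28 px tall (1836 / 2.350).
1224 − 781.28 = 442.72 px of bars (221.36 each).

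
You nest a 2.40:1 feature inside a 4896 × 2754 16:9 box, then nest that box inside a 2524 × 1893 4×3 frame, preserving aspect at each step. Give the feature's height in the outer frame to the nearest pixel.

Inside the 4896×2754 canvas the feature is width-limited at 4896.00 × 2040.00.
16:9 in 2524×1893: fills the width, so the intermediate becomes 2524.00 × 1419.75 — a scale of ×0.5155.
So the feature's height is 2040.00 × 0.5155 ≈ 1051.67.

1052 px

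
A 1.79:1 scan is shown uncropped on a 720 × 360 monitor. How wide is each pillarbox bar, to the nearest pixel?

38 px

1.79:1 (1.790) < Univisium 2:1 (2.000), so the scan fills the height.
That makes the image 644.40 px wide (360 × 1.790).
Leftover width: 720 − 644.40 = 75.60 px → 37.80 each side.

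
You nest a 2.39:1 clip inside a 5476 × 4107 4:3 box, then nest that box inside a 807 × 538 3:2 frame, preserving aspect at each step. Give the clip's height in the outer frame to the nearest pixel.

Inside the 5476×4107 canvas the clip is width-limited at 5476.00 × 2291.21.
The 4:3 canvas is height-limited in 807×538, giving 717.33 × 538.00; scale factor 0.1310.
Applying the same ×0.1310: 2291.21 → 300.14.

300 px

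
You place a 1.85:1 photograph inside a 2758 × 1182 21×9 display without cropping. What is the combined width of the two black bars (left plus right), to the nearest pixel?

571 px

1.85:1 is narrower than 21×9, so it spans the full height.
Content width = 1182 × 1.850 ≈ 2186.70 px.
Black = 2758 − 2186.70 = 571.30 px.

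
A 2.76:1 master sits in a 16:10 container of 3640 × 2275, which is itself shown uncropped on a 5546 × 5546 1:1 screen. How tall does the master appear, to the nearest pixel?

2.76:1 in 3640×2275: fills the width, so the master is 3640.00 × 1318.84.
Second fit — the 16:10 canvas into 5546×5546 spans the width: 5546.00 × 3466.25 (×1.5236 from 3640×2275).
So the master's height is 1318.84 × 1.5236 ≈ 2009.42.

2009 px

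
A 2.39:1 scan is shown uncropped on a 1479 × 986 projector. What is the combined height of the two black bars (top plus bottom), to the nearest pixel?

367 px

Since 2.390 > 1.500, the scan is width-limited.
That makes the image 618.83 px tall (1479 / 2.390).
Leftover height: 986 − 618.83 = 367.17 px.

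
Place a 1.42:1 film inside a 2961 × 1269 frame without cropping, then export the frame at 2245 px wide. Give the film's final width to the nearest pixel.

At 2961×1269 the film is height-limited, so width = 1269 × 1.420 ≈ 1801.98 px.
Scaling 2961 → 2245 is ×0.7582, so the width becomes 1801.98 × 0.7582 ≈ 1366.24 px.

1366 px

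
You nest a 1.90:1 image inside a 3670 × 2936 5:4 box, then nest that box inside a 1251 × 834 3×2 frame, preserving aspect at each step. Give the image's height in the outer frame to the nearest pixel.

549 px

1.90:1 in 3670×2936: fills the width, so the image is 3670.00 × 1931.58.
Second fit — the 5:4 canvas into 1251×834 spans the height: 1042.50 × 834.00 (×0.2841 from 3670×2936).
So the image's height is 1931.58 × 0.2841 ≈ 548.68.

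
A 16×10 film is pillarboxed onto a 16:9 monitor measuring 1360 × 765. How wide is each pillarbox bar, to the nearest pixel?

68 px

16×10 (1.600) < 16:9 (1.778), so the film fills the height.
Content width = 765 × 16/10 ≈ 1224.00 px.
Leftover width: 1360 − 1224.00 = 136.00 px → 68.00 each side.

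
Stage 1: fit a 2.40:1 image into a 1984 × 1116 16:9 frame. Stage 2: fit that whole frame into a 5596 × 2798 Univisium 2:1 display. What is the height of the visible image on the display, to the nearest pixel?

Inside the 1984×1116 canvas the image is width-limited at 1984.00 × 826.67.
The 16:9 canvas is height-limited in 5596×2798, giving 4974.22 × 2798.00; scale factor 2.5072.
The image scales with it: height 826.67 × 2.5072 ≈ 2072.59.

2073 px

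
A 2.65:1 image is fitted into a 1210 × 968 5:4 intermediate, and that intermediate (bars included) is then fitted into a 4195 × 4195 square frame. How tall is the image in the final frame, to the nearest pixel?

Inside the 1210×968 canvas the image is width-limited at 1210.00 × 456.60.
5:4 in 4195×4195: fills the width, so the intermediate becomes 4195.00 × 3356.00 — a scale of ×3.4669.
So the image's height is 456.60 × 3.4669 ≈ 1583.02.

1583 px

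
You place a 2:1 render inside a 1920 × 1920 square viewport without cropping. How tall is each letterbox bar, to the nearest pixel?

2:1 (2.000) > square (1.000), so the render fills the width.
The render is 1920 × 1/2 ≈ 960.00 px tall.
1920 − 960.00 = 960.00 px of bars (480.00 each).

480 px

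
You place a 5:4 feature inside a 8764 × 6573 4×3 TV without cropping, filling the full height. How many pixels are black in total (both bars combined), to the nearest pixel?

That makes the image 8216.2500 px wide (6573 × 5/4).
Black = 8764 − 8216.2500 = 547.7500 px.
That's 547.7500 × 6573 ≈ 3600361 black pixels.

3600361 pixels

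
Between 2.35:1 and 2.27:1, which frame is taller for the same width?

2.27:1

2.35 and 2.27; 2.35 > 2.27. The smaller width-to-height ratio is the taller frame.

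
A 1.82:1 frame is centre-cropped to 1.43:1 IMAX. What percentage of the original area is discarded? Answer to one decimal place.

21.4%

The height stays; only width is cut (since 1.43:1 IMAX is narrower than 1.82:1).
(1.430)/(1.820) ≈ 0.786 of the area survives, leaving 21.43% discarded.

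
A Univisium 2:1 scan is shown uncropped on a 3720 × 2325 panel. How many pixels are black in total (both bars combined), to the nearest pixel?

Since 2.000 > 1.600, the scan is width-limited.
Content height = 3720 × 1/2 ≈ 1860.0000 px.
Leftover height: 2325 − 1860.0000 = 465.0000 px.
Bar area = 465.0000 × 3720 ≈ 1729800 px.

1729800 pixels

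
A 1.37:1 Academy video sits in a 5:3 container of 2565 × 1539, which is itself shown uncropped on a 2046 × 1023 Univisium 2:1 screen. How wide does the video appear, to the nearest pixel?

1.37:1 Academy in 2565×1539: fills the height, so the video is 2108.43 × 1539.00.
The 5:3 canvas is height-limited in 2046×1023, giving 1705.00 × 1023.00; scale factor 0.6647.
So the video's width is 2108.43 × 0.6647 ≈ 1401.51.

1402 px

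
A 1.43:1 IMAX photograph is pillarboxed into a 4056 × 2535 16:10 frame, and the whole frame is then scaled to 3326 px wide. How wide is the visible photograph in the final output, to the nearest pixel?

Fitted into 4056×2535, the photograph spans the height; its width is 2535 × 1.430 ≈ 3625.05 px.
Resizing to 3326 px wide multiplies everything by 0.8200: 3625.05 → 2972.61 px.

2973 px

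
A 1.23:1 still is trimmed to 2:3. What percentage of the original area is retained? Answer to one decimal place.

54.2%

The height stays; only width is cut (since 2:3 is narrower than 1.23:1).
Area ratio = (0.667)/(1.230) = 54.20% retained.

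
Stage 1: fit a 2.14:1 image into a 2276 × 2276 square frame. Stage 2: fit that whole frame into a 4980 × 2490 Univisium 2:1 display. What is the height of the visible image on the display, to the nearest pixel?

1164 px

Inside the 2276×2276 canvas the image is width-limited at 2276.00 × 1063.55.
square in 4980×2490: fills the height, so the intermediate becomes 2490.00 × 2490.00 — a scale of ×1.0940.
The image scales with it: height 1063.55 × 1.0940 ≈ 1163.55.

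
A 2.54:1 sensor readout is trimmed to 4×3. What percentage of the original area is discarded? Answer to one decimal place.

4×3 is narrower than 2.54:1, so the crop keeps the full height and trims the width.
Area ratio = (1.333)/(2.540) = 52.49%; the remaining 47.51% is cropped out.

47.5%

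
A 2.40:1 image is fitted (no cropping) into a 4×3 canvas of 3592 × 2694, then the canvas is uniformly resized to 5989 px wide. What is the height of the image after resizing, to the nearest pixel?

2495 px

In the 3592×2694 frame the image fills the width: height = 3592 / 2.400 ≈ 1496.67 px.
Scaling 3592 → 5989 is ×1.6673, so the height becomes 1496.67 × 1.6673 ≈ 2495.42 px.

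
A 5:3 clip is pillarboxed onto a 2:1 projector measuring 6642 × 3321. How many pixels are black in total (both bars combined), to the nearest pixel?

3676347 pixels

Since 1.667 < 2.000, the clip is height-limited.
The clip is 3321 × 5/3 ≈ 5535.0000 px wide.
Black = 6642 − 5535.0000 = 1107.0000 px.
Bar area = 1107.0000 × 3321 ≈ 3676347 px.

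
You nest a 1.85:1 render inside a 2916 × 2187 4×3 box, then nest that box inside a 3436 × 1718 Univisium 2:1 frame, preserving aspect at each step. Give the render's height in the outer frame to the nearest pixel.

1238 px

Inside the 2916×2187 canvas the render is width-limited at 2916.00 × 1576.22.
The 4×3 canvas is height-limited in 3436×1718, giving 2290.67 × 1718.00; scale factor 0.7856.
So the render's height is 1576.22 × 0.7856 ≈ 1238.20.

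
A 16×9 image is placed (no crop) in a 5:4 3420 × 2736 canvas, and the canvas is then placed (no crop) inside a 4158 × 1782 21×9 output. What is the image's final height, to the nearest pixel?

1253 px

First fit — 16×9 into 3420×2736 spans the width: 3420.00 × 1923.75.
The 5:4 canvas is height-limited in 4158×1782, giving 2227.50 × 1782.00; scale factor 0.6513.
The image scales with it: height 1923.75 × 0.6513 ≈ 1252.97.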